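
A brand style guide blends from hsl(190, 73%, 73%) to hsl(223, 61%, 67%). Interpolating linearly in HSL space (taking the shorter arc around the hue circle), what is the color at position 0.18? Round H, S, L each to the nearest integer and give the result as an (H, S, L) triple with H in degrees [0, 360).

(196, 71, 72)

Hue arc: Δh = 223 − 190 = 33° (|Δh| ≤ 180, already the shorter path).
H = 190 + 0.18 × (33) = 195.94 → 196°
S = 73 + 0.18 × (61 − 73) = 70.84 → 71%
L = 73 + 0.18 × (67 − 73) = 71.92 → 72%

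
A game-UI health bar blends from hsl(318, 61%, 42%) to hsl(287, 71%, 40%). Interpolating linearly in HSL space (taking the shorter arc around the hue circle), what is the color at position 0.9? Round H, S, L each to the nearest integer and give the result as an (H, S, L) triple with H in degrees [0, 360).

(290, 70, 40)

Hue arc: Δh = 287 − 318 = -31° (|Δh| ≤ 180, already the shorter path).
H = 318 + 0.9 × (-31) = 290.1 → 290°
S = 61 + 0.9 × (71 − 61) = 70 → 70%
L = 42 + 0.9 × (40 − 42) = 40.2 → 40%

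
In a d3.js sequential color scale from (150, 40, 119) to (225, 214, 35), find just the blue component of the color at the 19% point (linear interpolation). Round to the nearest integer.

103

B = 119 + 0.19 × (35 − 119) = 103.04 → 103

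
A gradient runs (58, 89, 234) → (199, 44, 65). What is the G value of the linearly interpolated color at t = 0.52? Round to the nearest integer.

66

G = 89 + 0.52 × (44 − 89) = 65.6 → 66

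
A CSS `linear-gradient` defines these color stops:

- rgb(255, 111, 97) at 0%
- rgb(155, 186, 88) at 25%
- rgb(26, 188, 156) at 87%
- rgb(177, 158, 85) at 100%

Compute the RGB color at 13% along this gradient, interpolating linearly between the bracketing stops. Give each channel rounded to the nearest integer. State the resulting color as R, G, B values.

(203, 150, 92)

13% lies between the 0% and 25% stops, so the local fraction is t = (13 − 0)/(25 − 0) = 13/25 ≈ 0.52.
R = 255 + 0.52 × (155 − 255) = 203 → 203
G = 111 + 0.52 × (186 − 111) = 150 → 150
B = 97 + 0.52 × (88 − 97) = 92.32 → 92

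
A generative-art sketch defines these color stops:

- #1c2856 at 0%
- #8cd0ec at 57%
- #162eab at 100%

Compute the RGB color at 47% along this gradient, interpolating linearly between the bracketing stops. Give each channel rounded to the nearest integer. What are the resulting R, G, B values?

(120, 179, 210)

47% lies between the 0% and 57% stops, so the local fraction is t = (47 − 0)/(57 − 0) = 47/57 ≈ 0.8246.
#1c2856 → (28, 40, 86); #8cd0ec → (140, 208, 236).
R = 28 + 0.8246 × (140 − 28) = 120.355 → 120
G = 40 + 0.8246 × (208 − 40) = 178.533 → 179
B = 86 + 0.8246 × (236 − 86) = 209.69 → 210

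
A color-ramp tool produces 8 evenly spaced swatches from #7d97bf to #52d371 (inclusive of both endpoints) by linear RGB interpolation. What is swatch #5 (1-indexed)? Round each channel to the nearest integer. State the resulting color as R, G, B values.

(100, 185, 146)

With 8 swatches and endpoints inclusive, swatch 5 sits at t = (5 − 1)/(8 − 1) = 4/7 ≈ 0.5714.
#7d97bf → (125, 151, 191); #52d371 → (82, 211, 113).
R = 125 + 0.5714 × (82 − 125) = 100.43 → 100
G = 151 + 0.5714 × (211 − 151) = 185.284 → 185
B = 191 + 0.5714 × (113 − 191) = 146.431 → 146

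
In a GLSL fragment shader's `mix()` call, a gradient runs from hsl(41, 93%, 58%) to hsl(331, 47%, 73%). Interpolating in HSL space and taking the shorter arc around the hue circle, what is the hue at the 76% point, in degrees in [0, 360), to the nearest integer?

Hue: 331 − 41 = 290°, but |290| > 180 so the shorter arc goes the other way: Δh = 290 − 360 = -70°.
H = 41 + 0.76 × (-70) = -12.2 → -12 → -12 mod 360 = 348°

348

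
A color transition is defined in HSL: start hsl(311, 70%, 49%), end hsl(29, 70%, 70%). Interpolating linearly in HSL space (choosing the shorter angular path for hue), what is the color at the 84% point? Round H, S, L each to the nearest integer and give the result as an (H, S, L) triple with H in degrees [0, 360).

Hue: 29 − 311 = -282°, but |-282| > 180 so the shorter arc goes the other way: Δh = -282 + 360 = 78°.
H = 311 + 0.84 × (78) = 376.52 → 377 → 377 mod 360 = 17°
S = 70 + 0.84 × (70 − 70) = 70 → 70%
L = 49 + 0.84 × (70 − 49) = 66.64 → 67%

(17, 70, 67)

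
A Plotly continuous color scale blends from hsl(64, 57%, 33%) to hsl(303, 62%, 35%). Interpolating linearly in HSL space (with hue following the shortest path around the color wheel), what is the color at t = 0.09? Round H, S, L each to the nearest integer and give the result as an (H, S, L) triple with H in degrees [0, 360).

Hue: 303 − 64 = 239°, but |239| > 180 so the shorter arc goes the other way: Δh = 239 − 360 = -121°.
H = 64 + 0.09 × (-121) = 53.11 → 53°
S = 57 + 0.09 × (62 − 57) = 57.45 → 57%
L = 33 + 0.09 × (35 − 33) = 33.18 → 33%

(53, 57, 33)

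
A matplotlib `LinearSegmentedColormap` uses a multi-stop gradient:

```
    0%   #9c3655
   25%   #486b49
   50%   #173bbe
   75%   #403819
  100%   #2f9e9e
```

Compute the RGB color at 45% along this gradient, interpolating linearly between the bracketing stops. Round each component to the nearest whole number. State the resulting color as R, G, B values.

(33, 69, 167)

45% lies between the 25% and 50% stops, so the local fraction is t = (45 − 25)/(50 − 25) = 20/25 ≈ 0.8.
#486b49 → (72, 107, 73); #173bbe → (23, 59, 190).
R = 72 + 0.8 × (23 − 72) = 32.8 → 33
G = 107 + 0.8 × (59 − 107) = 68.6 → 69
B = 73 + 0.8 × (190 − 73) = 166.6 → 167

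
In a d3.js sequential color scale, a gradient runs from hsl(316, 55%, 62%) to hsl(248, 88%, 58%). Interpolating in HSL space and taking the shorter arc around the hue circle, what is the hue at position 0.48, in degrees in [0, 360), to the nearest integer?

283

Hue arc: Δh = 248 − 316 = -68° (|Δh| ≤ 180, already the shorter path).
H = 316 + 0.48 × (-68) = 283.36 → 283°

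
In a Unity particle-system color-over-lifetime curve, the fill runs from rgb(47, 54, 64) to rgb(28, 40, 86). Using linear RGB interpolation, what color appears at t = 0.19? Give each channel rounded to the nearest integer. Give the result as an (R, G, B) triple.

R = 47 + 0.19 × (28 − 47) = 47 + 0.19 × -19 = 43.39 → 43
G = 54 + 0.19 × (40 − 54) = 54 + 0.19 × -14 = 51.34 → 51
B = 64 + 0.19 × (86 − 64) = 64 + 0.19 × 22 = 68.18 → 68

(43, 51, 68)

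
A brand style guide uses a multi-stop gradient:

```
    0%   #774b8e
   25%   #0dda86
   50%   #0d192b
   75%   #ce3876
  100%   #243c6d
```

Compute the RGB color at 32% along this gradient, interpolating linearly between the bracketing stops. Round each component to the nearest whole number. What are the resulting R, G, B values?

32% lies between the 25% and 50% stops, so the local fraction is t = (32 − 25)/(50 − 25) = 7/25 ≈ 0.28.
#0dda86 → (13, 218, 134); #0d192b → (13, 25, 43).
R = 13 + 0.28 × (13 − 13) = 13 → 13
G = 218 + 0.28 × (25 − 218) = 163.96 → 164
B = 134 + 0.28 × (43 − 134) = 108.52 → 109

(13, 164, 109)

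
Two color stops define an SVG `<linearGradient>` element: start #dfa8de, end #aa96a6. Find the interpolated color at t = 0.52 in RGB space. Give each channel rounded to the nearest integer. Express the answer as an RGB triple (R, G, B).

#dfa8de → (223, 168, 222); #aa96a6 → (170, 150, 166).
R = 223 + 0.52 × (170 − 223) = 223 + 0.52 × -53 = 195.44 → 195
G = 168 + 0.52 × (150 − 168) = 168 + 0.52 × -18 = 158.64 → 159
B = 222 + 0.52 × (166 − 222) = 222 + 0.52 × -56 = 192.88 → 193
So the blended color is (195, 159, 193), about #c39fc1.

(195, 159, 193)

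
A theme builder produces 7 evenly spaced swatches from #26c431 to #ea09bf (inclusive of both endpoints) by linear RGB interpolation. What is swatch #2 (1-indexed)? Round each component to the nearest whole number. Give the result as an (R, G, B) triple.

With 7 swatches and endpoints inclusive, swatch 2 sits at t = (2 − 1)/(7 − 1) = 1/6 ≈ 0.1667.
#26c431 → (38, 196, 49); #ea09bf → (234, 9, 191).
R = 38 + 0.1667 × (234 − 38) = 70.673 → 71
G = 196 + 0.1667 × (9 − 196) = 164.827 → 165
B = 49 + 0.1667 × (191 − 49) = 72.671 → 73

(71, 165, 73)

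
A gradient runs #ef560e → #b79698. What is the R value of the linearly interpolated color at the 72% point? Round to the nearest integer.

199

R₁ = 239 (from #ef560e), R₂ = 183 (from #b79698).
R = 239 + 0.72 × (183 − 239) = 198.68 → 199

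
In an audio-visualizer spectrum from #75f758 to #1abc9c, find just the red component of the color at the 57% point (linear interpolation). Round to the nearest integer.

65

R₁ = 117 (from #75f758), R₂ = 26 (from #1abc9c).
R = 117 + 0.57 × (26 − 117) = 65.13 → 65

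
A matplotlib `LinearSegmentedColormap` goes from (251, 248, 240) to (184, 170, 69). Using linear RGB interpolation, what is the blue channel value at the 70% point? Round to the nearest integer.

120

B = 240 + 0.7 × (69 − 240) = 120.3 → 120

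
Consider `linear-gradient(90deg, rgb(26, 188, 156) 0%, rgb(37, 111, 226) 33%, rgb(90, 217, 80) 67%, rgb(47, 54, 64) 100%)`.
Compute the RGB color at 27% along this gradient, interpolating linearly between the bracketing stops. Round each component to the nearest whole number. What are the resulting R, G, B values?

(35, 125, 213)

27% lies between the 0% and 33% stops, so the local fraction is t = (27 − 0)/(33 − 0) = 27/33 ≈ 0.8182.
R = 26 + 0.8182 × (37 − 26) = 35 → 35
G = 188 + 0.8182 × (111 − 188) = 124.999 → 125
B = 156 + 0.8182 × (226 − 156) = 213.274 → 213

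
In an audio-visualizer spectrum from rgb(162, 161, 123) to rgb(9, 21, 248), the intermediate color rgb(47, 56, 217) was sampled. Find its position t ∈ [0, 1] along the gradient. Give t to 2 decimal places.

0.75

Invert the lerp on the R channel (largest span, 153): t = (47 − 162) / (9 − 162) = -115/-153 = 0.75163.
Check on G: (56 − 161)/(21 − 161) = 0.75 ✓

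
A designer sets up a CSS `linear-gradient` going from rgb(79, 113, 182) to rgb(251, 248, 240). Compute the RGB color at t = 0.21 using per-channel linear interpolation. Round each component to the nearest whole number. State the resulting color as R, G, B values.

(115, 141, 194)

R = 79 + 0.21 × (251 − 79) = 79 + 0.21 × 172 = 115.12 → 115
G = 113 + 0.21 × (248 − 113) = 113 + 0.21 × 135 = 141.35 → 141
B = 182 + 0.21 × (240 − 182) = 182 + 0.21 × 58 = 194.18 → 194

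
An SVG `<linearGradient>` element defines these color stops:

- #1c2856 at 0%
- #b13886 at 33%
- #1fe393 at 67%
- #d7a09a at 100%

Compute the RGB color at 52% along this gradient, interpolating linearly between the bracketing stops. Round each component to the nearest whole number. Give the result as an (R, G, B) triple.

52% lies between the 33% and 67% stops, so the local fraction is t = (52 − 33)/(67 − 33) = 19/34 ≈ 0.5588.
#b13886 → (177, 56, 134); #1fe393 → (31, 227, 147).
R = 177 + 0.5588 × (31 − 177) = 95.415 → 95
G = 56 + 0.5588 × (227 − 56) = 151.555 → 152
B = 134 + 0.5588 × (147 − 134) = 141.264 → 141

(95, 152, 141)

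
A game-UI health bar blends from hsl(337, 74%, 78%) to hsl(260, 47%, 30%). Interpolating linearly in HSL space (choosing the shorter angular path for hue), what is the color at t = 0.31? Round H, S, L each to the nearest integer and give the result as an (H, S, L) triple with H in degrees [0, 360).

Hue arc: Δh = 260 − 337 = -77° (|Δh| ≤ 180, already the shorter path).
H = 337 + 0.31 × (-77) = 313.13 → 313°
S = 74 + 0.31 × (47 − 74) = 65.63 → 66%
L = 78 + 0.31 × (30 − 78) = 63.12 → 63%

(313, 66, 63)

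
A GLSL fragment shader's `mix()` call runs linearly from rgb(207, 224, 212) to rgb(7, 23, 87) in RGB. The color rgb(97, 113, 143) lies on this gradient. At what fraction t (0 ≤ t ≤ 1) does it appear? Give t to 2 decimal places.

Invert the lerp on the G channel (largest span, 201): t = (113 − 224) / (23 − 224) = -111/-201 = 0.55224.
Check on R: (97 − 207)/(7 − 207) = 0.55 ✓

0.55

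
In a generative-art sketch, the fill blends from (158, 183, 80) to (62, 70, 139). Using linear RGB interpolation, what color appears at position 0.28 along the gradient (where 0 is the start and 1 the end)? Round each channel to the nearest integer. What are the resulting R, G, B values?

(131, 151, 97)

R = 158 + 0.28 × (62 − 158) = 158 + 0.28 × -96 = 131.12 → 131
G = 183 + 0.28 × (70 − 183) = 183 + 0.28 × -113 = 151.36 → 151
B = 80 + 0.28 × (139 − 80) = 80 + 0.28 × 59 = 96.52 → 97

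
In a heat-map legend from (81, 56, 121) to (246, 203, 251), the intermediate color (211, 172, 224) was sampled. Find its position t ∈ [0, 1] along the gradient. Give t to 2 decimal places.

Invert the lerp on the R channel (largest span, 165): t = (211 − 81) / (246 − 81) = 130/165 = 0.78788.
Check on G: (172 − 56)/(203 − 56) = 0.7891 ✓

0.79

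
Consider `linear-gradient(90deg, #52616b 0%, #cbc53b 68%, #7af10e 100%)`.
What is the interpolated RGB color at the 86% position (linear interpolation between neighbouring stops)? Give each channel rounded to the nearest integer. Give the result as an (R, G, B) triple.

(157, 222, 34)

86% lies between the 68% and 100% stops, so the local fraction is t = (86 − 68)/(100 − 68) = 18/32 ≈ 0.5625.
#cbc53b → (203, 197, 59); #7af10e → (122, 241, 14).
R = 203 + 0.5625 × (122 − 203) = 157.438 → 157
G = 197 + 0.5625 × (241 − 197) = 221.75 → 222
B = 59 + 0.5625 × (14 − 59) = 33.688 → 34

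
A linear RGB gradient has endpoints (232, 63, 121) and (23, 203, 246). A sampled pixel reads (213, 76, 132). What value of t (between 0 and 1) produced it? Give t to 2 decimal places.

Invert the lerp on the R channel (largest span, 209): t = (213 − 232) / (23 − 232) = -19/-209 = 0.090909.
Check on G: (76 − 63)/(203 − 63) = 0.09286 ✓

0.09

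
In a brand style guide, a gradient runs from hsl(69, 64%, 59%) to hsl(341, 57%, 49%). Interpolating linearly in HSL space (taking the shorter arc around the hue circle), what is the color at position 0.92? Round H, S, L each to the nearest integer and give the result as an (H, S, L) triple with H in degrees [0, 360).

Hue: 341 − 69 = 272°, but |272| > 180 so the shorter arc goes the other way: Δh = 272 − 360 = -88°.
H = 69 + 0.92 × (-88) = -11.96 → -12 → -12 mod 360 = 348°
S = 64 + 0.92 × (57 − 64) = 57.56 → 58%
L = 59 + 0.92 × (49 − 59) = 49.8 → 50%

(348, 58, 50)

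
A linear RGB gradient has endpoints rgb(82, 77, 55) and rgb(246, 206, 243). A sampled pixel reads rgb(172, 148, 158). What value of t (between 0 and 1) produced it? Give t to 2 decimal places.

0.55

Invert the lerp on the B channel (largest span, 188): t = (158 − 55) / (243 − 55) = 103/188 = 0.54787.
Check on R: (172 − 82)/(246 − 82) = 0.5488 ✓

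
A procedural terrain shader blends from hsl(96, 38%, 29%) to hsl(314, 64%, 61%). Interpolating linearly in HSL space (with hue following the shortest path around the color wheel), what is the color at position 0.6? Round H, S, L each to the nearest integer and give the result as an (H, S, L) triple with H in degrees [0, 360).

(11, 54, 48)

Hue: 314 − 96 = 218°, but |218| > 180 so the shorter arc goes the other way: Δh = 218 − 360 = -142°.
H = 96 + 0.6 × (-142) = 10.8 → 11°
S = 38 + 0.6 × (64 − 38) = 53.6 → 54%
L = 29 + 0.6 × (61 − 29) = 48.2 → 48%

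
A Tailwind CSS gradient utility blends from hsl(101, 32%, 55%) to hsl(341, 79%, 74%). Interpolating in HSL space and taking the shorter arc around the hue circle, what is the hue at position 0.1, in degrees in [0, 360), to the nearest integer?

89

Hue: 341 − 101 = 240°, but |240| > 180 so the shorter arc goes the other way: Δh = 240 − 360 = -120°.
H = 101 + 0.1 × (-120) = 89 → 89°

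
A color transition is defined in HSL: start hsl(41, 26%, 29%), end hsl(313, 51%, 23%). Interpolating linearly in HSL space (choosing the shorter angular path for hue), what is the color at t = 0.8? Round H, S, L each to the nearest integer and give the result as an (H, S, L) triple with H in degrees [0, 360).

(331, 46, 24)

Hue: 313 − 41 = 272°, but |272| > 180 so the shorter arc goes the other way: Δh = 272 − 360 = -88°.
H = 41 + 0.8 × (-88) = -29.4 → -29 → -29 mod 360 = 331°
S = 26 + 0.8 × (51 − 26) = 46 → 46%
L = 29 + 0.8 × (23 − 29) = 24.2 → 24%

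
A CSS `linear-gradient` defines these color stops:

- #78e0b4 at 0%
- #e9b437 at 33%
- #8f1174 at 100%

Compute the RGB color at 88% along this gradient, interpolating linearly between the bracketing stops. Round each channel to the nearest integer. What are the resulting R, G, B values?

88% lies between the 33% and 100% stops, so the local fraction is t = (88 − 33)/(100 − 33) = 55/67 ≈ 0.8209.
#e9b437 → (233, 180, 55); #8f1174 → (143, 17, 116).
R = 233 + 0.8209 × (143 − 233) = 159.119 → 159
G = 180 + 0.8209 × (17 − 180) = 46.193 → 46
B = 55 + 0.8209 × (116 − 55) = 105.075 → 105

(159, 46, 105)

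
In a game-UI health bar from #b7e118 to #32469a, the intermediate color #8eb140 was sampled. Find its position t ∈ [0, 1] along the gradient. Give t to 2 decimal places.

0.31

Invert the lerp on the G channel (largest span, 155): t = (177 − 225) / (70 − 225) = -48/-155 = 0.30968.
Check on R: (142 − 183)/(50 − 183) = 0.3083 ✓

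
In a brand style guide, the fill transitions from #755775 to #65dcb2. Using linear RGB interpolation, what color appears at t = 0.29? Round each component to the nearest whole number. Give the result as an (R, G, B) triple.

(112, 126, 135)

#755775 → (117, 87, 117); #65dcb2 → (101, 220, 178).
R = 117 + 0.29 × (101 − 117) = 117 + 0.29 × -16 = 112.36 → 112
G = 87 + 0.29 × (220 − 87) = 87 + 0.29 × 133 = 125.57 → 126
B = 117 + 0.29 × (178 − 117) = 117 + 0.29 × 61 = 134.69 → 135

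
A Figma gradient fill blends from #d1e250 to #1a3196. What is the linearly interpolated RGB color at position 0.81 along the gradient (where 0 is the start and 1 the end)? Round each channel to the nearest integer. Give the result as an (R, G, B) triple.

#d1e250 → (209, 226, 80); #1a3196 → (26, 49, 150).
R = 209 + 0.81 × (26 − 209) = 209 + 0.81 × -183 = 60.77 → 61
G = 226 + 0.81 × (49 − 226) = 226 + 0.81 × -177 = 82.63 → 83
B = 80 + 0.81 × (150 − 80) = 80 + 0.81 × 70 = 136.7 → 137
So the blended color is (61, 83, 137), about #3d5389.

(61, 83, 137)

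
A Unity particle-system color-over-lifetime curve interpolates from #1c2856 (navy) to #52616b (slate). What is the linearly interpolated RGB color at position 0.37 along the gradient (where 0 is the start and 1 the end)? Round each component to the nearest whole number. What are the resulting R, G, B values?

#1c2856 → (28, 40, 86); #52616b → (82, 97, 107).
R = 28 + 0.37 × (82 − 28) = 28 + 0.37 × 54 = 47.98 → 48
G = 40 + 0.37 × (97 − 40) = 40 + 0.37 × 57 = 61.09 → 61
B = 86 + 0.37 × (107 − 86) = 86 + 0.37 × 21 = 93.77 → 94

(48, 61, 94)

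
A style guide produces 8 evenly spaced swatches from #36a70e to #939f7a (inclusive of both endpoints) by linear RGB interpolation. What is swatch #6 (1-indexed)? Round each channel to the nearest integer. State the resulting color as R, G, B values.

(120, 161, 91)

With 8 swatches and endpoints inclusive, swatch 6 sits at t = (6 − 1)/(8 − 1) = 5/7 ≈ 0.7143.
#36a70e → (54, 167, 14); #939f7a → (147, 159, 122).
R = 54 + 0.7143 × (147 − 54) = 120.43 → 120
G = 167 + 0.7143 × (159 − 167) = 161.286 → 161
B = 14 + 0.7143 × (122 − 14) = 91.144 → 91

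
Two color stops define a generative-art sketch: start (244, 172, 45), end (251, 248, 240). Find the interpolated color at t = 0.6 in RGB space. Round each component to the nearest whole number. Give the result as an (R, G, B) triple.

R = 244 + 0.6 × (251 − 244) = 244 + 0.6 × 7 = 248.2 → 248
G = 172 + 0.6 × (248 − 172) = 172 + 0.6 × 76 = 217.6 → 218
B = 45 + 0.6 × (240 − 45) = 45 + 0.6 × 195 = 162 → 162

(248, 218, 162)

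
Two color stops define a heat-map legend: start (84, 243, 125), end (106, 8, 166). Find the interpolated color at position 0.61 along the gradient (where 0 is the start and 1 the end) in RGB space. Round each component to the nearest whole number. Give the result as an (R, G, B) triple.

(97, 100, 150)

R = 84 + 0.61 × (106 − 84) = 84 + 0.61 × 22 = 97.42 → 97
G = 243 + 0.61 × (8 − 243) = 243 + 0.61 × -235 = 99.65 → 100
B = 125 + 0.61 × (166 − 125) = 125 + 0.61 × 41 = 150.01 → 150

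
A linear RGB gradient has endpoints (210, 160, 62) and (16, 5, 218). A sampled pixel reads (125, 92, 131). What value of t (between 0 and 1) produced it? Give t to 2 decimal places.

0.44

Invert the lerp on the R channel (largest span, 194): t = (125 − 210) / (16 − 210) = -85/-194 = 0.43814.
Check on G: (92 − 160)/(5 − 160) = 0.4387 ✓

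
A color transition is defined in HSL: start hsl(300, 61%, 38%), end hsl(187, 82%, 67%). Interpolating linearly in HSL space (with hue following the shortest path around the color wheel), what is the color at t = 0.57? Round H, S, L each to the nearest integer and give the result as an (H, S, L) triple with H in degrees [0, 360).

(236, 73, 55)

Hue arc: Δh = 187 − 300 = -113° (|Δh| ≤ 180, already the shorter path).
H = 300 + 0.57 × (-113) = 235.59 → 236°
S = 61 + 0.57 × (82 − 61) = 72.97 → 73%
L = 38 + 0.57 × (67 − 38) = 54.53 → 55%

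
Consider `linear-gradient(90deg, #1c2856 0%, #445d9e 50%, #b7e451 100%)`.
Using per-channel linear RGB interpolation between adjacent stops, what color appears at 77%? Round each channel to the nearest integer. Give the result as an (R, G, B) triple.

77% lies between the 50% and 100% stops, so the local fraction is t = (77 − 50)/(100 − 50) = 27/50 ≈ 0.54.
#445d9e → (68, 93, 158); #b7e451 → (183, 228, 81).
R = 68 + 0.54 × (183 − 68) = 130.1 → 130
G = 93 + 0.54 × (228 − 93) = 165.9 → 166
B = 158 + 0.54 × (81 − 158) = 116.42 → 116

(130, 166, 116)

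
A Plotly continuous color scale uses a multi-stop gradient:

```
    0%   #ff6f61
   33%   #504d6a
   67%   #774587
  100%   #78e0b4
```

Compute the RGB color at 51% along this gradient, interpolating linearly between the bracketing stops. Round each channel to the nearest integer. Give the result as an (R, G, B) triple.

(101, 73, 121)

51% lies between the 33% and 67% stops, so the local fraction is t = (51 − 33)/(67 − 33) = 18/34 ≈ 0.5294.
#504d6a → (80, 77, 106); #774587 → (119, 69, 135).
R = 80 + 0.5294 × (119 − 80) = 100.647 → 101
G = 77 + 0.5294 × (69 − 77) = 72.765 → 73
B = 106 + 0.5294 × (135 − 106) = 121.353 → 121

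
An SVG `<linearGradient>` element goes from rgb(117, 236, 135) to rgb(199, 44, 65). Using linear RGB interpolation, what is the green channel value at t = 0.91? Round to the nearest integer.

G = 236 + 0.91 × (44 − 236) = 61.28 → 61

61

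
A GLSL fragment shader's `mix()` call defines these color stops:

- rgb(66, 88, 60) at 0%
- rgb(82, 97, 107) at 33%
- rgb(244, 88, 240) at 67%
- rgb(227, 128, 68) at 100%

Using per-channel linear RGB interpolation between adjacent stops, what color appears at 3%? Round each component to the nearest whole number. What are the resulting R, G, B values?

(67, 89, 64)

3% lies between the 0% and 33% stops, so the local fraction is t = (3 − 0)/(33 − 0) = 3/33 ≈ 0.0909.
R = 66 + 0.0909 × (82 − 66) = 67.454 → 67
G = 88 + 0.0909 × (97 − 88) = 88.818 → 89
B = 60 + 0.0909 × (107 − 60) = 64.272 → 64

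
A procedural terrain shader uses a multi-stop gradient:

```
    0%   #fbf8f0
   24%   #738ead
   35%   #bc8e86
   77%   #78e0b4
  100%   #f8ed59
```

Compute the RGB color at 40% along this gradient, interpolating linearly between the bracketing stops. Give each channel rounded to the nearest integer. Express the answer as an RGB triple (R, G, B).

(180, 152, 139)

40% lies between the 35% and 77% stops, so the local fraction is t = (40 − 35)/(77 − 35) = 5/42 ≈ 0.119.
#bc8e86 → (188, 142, 134); #78e0b4 → (120, 224, 180).
R = 188 + 0.119 × (120 − 188) = 179.908 → 180
G = 142 + 0.119 × (224 − 142) = 151.758 → 152
B = 134 + 0.119 × (180 − 134) = 139.474 → 139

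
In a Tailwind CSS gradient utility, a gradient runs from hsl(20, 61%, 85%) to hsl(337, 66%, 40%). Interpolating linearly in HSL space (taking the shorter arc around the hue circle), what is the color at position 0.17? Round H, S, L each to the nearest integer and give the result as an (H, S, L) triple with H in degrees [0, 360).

(13, 62, 77)

Hue: 337 − 20 = 317°, but |317| > 180 so the shorter arc goes the other way: Δh = 317 − 360 = -43°.
H = 20 + 0.17 × (-43) = 12.69 → 13°
S = 61 + 0.17 × (66 − 61) = 61.85 → 62%
L = 85 + 0.17 × (40 − 85) = 77.35 → 77%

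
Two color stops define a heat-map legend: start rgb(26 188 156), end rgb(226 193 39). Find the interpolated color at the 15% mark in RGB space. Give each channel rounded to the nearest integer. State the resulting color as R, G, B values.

(56, 189, 138)

15% corresponds to t = 0.15.
R = 26 + 0.15 × (226 − 26) = 26 + 0.15 × 200 = 56 → 56
G = 188 + 0.15 × (193 − 188) = 188 + 0.15 × 5 = 188.75 → 189
B = 156 + 0.15 × (39 − 156) = 156 + 0.15 × -117 = 138.45 → 138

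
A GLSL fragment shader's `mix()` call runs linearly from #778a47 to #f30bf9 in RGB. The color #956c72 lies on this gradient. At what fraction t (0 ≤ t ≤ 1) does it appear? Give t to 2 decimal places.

Invert the lerp on the B channel (largest span, 178): t = (114 − 71) / (249 − 71) = 43/178 = 0.24157.
Check on R: (149 − 119)/(243 − 119) = 0.2419 ✓

0.24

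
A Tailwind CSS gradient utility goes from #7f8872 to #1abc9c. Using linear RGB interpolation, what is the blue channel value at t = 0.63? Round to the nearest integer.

140

B₁ = 114 (from #7f8872), B₂ = 156 (from #1abc9c).
B = 114 + 0.63 × (156 − 114) = 140.46 → 140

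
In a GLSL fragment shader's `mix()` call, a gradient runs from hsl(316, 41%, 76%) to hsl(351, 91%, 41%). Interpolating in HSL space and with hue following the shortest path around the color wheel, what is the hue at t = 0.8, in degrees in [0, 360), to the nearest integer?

344

Hue arc: Δh = 351 − 316 = 35° (|Δh| ≤ 180, already the shorter path).
H = 316 + 0.8 × (35) = 344 → 344°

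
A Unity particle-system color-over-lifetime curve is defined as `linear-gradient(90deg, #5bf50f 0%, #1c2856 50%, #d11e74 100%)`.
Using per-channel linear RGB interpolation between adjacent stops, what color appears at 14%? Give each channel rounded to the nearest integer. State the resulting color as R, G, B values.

14% lies between the 0% and 50% stops, so the local fraction is t = (14 − 0)/(50 − 0) = 14/50 ≈ 0.28.
#5bf50f → (91, 245, 15); #1c2856 → (28, 40, 86).
R = 91 + 0.28 × (28 − 91) = 73.36 → 73
G = 245 + 0.28 × (40 − 245) = 187.6 → 188
B = 15 + 0.28 × (86 − 15) = 34.88 → 35

(73, 188, 35)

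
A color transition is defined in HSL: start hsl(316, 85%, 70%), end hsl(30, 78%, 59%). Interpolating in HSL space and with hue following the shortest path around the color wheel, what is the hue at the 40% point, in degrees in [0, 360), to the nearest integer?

Hue: 30 − 316 = -286°, but |-286| > 180 so the shorter arc goes the other way: Δh = -286 + 360 = 74°.
H = 316 + 0.4 × (74) = 345.6 → 346°

346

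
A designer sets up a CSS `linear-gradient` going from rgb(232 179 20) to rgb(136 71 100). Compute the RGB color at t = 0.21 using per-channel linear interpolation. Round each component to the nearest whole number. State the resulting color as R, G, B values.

(212, 156, 37)

R = 232 + 0.21 × (136 − 232) = 232 + 0.21 × -96 = 211.84 → 212
G = 179 + 0.21 × (71 − 179) = 179 + 0.21 × -108 = 156.32 → 156
B = 20 + 0.21 × (100 − 20) = 20 + 0.21 × 80 = 36.8 → 37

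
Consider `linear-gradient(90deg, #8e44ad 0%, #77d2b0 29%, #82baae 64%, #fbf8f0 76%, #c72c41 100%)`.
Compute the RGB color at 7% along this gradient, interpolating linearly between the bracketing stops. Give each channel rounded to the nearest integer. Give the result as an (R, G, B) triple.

(136, 102, 174)

7% lies between the 0% and 29% stops, so the local fraction is t = (7 − 0)/(29 − 0) = 7/29 ≈ 0.2414.
#8e44ad → (142, 68, 173); #77d2b0 → (119, 210, 176).
R = 142 + 0.2414 × (119 − 142) = 136.448 → 136
G = 68 + 0.2414 × (210 − 68) = 102.279 → 102
B = 173 + 0.2414 × (176 − 173) = 173.724 → 174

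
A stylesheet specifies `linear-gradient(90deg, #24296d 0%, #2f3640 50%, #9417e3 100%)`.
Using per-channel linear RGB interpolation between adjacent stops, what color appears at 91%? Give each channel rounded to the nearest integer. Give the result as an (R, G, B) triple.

91% lies between the 50% and 100% stops, so the local fraction is t = (91 − 50)/(100 − 50) = 41/50 ≈ 0.82.
#2f3640 → (47, 54, 64); #9417e3 → (148, 23, 227).
R = 47 + 0.82 × (148 − 47) = 129.82 → 130
G = 54 + 0.82 × (23 − 54) = 28.58 → 29
B = 64 + 0.82 × (227 − 64) = 197.66 → 198

(130, 29, 198)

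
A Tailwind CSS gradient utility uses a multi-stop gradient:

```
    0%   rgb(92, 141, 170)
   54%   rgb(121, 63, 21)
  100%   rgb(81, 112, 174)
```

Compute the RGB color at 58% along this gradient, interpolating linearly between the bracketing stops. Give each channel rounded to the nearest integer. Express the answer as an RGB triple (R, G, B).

58% lies between the 54% and 100% stops, so the local fraction is t = (58 − 54)/(100 − 54) = 4/46 ≈ 0.087.
R = 121 + 0.087 × (81 − 121) = 117.52 → 118
G = 63 + 0.087 × (112 − 63) = 67.263 → 67
B = 21 + 0.087 × (174 − 21) = 34.311 → 34

(118, 67, 34)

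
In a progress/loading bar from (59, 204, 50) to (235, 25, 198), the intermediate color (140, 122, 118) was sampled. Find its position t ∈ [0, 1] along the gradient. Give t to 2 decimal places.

0.46

Invert the lerp on the G channel (largest span, 179): t = (122 − 204) / (25 − 204) = -82/-179 = 0.4581.
Check on R: (140 − 59)/(235 − 59) = 0.4602 ✓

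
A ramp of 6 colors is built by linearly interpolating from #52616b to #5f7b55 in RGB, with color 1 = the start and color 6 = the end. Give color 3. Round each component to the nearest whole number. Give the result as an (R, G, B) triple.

(87, 107, 98)

With 6 swatches and endpoints inclusive, swatch 3 sits at t = (3 − 1)/(6 − 1) = 2/5 ≈ 0.4.
#52616b → (82, 97, 107); #5f7b55 → (95, 123, 85).
R = 82 + 0.4 × (95 − 82) = 87.2 → 87
G = 97 + 0.4 × (123 − 97) = 107.4 → 107
B = 107 + 0.4 × (85 − 107) = 98.2 → 98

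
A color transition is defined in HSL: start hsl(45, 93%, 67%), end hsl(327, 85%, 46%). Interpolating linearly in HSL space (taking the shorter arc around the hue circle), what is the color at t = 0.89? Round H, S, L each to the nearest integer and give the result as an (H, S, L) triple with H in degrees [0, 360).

Hue: 327 − 45 = 282°, but |282| > 180 so the shorter arc goes the other way: Δh = 282 − 360 = -78°.
H = 45 + 0.89 × (-78) = -24.42 → -24 → -24 mod 360 = 336°
S = 93 + 0.89 × (85 − 93) = 85.88 → 86%
L = 67 + 0.89 × (46 − 67) = 48.31 → 48%

(336, 86, 48)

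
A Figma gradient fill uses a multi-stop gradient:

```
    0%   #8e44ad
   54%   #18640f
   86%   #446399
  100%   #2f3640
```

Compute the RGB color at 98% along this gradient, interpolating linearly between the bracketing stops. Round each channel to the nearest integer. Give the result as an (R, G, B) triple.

98% lies between the 86% and 100% stops, so the local fraction is t = (98 − 86)/(100 − 86) = 12/14 ≈ 0.8571.
#446399 → (68, 99, 153); #2f3640 → (47, 54, 64).
R = 68 + 0.8571 × (47 − 68) = 50.001 → 50
G = 99 + 0.8571 × (54 − 99) = 60.431 → 60
B = 153 + 0.8571 × (64 − 153) = 76.718 → 77

(50, 60, 77)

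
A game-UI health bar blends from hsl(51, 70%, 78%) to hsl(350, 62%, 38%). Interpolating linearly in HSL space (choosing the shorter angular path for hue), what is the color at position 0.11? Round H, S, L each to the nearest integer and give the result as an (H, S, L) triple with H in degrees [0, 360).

(44, 69, 74)

Hue: 350 − 51 = 299°, but |299| > 180 so the shorter arc goes the other way: Δh = 299 − 360 = -61°.
H = 51 + 0.11 × (-61) = 44.29 → 44°
S = 70 + 0.11 × (62 − 70) = 69.12 → 69%
L = 78 + 0.11 × (38 − 78) = 73.6 → 74%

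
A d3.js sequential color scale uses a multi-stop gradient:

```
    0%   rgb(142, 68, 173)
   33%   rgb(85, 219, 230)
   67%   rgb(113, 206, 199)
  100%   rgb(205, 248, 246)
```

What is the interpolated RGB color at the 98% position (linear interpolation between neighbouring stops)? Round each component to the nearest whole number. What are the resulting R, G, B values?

(199, 245, 243)

98% lies between the 67% and 100% stops, so the local fraction is t = (98 − 67)/(100 − 67) = 31/33 ≈ 0.9394.
R = 113 + 0.9394 × (205 − 113) = 199.425 → 199
G = 206 + 0.9394 × (248 − 206) = 245.455 → 245
B = 199 + 0.9394 × (246 − 199) = 243.152 → 243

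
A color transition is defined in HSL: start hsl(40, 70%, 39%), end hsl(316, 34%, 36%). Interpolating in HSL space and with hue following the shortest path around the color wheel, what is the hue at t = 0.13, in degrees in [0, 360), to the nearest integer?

29

Hue: 316 − 40 = 276°, but |276| > 180 so the shorter arc goes the other way: Δh = 276 − 360 = -84°.
H = 40 + 0.13 × (-84) = 29.08 → 29°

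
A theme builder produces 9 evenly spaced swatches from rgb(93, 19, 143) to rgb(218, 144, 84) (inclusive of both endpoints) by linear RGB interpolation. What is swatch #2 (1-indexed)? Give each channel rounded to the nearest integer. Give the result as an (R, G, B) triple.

With 9 swatches and endpoints inclusive, swatch 2 sits at t = (2 − 1)/(9 − 1) = 1/8 ≈ 0.125.
R = 93 + 0.125 × (218 − 93) = 108.625 → 109
G = 19 + 0.125 × (144 − 19) = 34.625 → 35
B = 143 + 0.125 × (84 − 143) = 135.625 → 136

(109, 35, 136)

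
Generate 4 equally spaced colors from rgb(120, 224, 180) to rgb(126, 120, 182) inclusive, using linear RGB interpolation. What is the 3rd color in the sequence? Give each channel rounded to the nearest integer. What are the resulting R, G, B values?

With 4 swatches and endpoints inclusive, swatch 3 sits at t = (3 − 1)/(4 − 1) = 2/3 ≈ 0.6667.
R = 120 + 0.6667 × (126 − 120) = 124 → 124
G = 224 + 0.6667 × (120 − 224) = 154.663 → 155
B = 180 + 0.6667 × (182 − 180) = 181.333 → 181

(124, 155, 181)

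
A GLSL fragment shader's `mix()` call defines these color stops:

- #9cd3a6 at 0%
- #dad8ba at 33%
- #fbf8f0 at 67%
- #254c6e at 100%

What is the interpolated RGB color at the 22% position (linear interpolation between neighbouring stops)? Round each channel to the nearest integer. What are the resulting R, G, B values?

(197, 214, 179)

22% lies between the 0% and 33% stops, so the local fraction is t = (22 − 0)/(33 − 0) = 22/33 ≈ 0.6667.
#9cd3a6 → (156, 211, 166); #dad8ba → (218, 216, 186).
R = 156 + 0.6667 × (218 − 156) = 197.335 → 197
G = 211 + 0.6667 × (216 − 211) = 214.333 → 214
B = 166 + 0.6667 × (186 − 166) = 179.334 → 179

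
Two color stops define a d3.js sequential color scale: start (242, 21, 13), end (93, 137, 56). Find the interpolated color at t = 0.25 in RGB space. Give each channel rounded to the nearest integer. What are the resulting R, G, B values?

R = 242 + 0.25 × (93 − 242) = 242 + 0.25 × -149 = 204.75 → 205
G = 21 + 0.25 × (137 − 21) = 21 + 0.25 × 116 = 50 → 50
B = 13 + 0.25 × (56 − 13) = 13 + 0.25 × 43 = 23.75 → 24

(205, 50, 24)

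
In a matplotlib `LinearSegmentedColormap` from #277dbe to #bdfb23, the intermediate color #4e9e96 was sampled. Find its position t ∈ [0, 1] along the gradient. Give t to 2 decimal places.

0.26

Invert the lerp on the B channel (largest span, 155): t = (150 − 190) / (35 − 190) = -40/-155 = 0.25806.
Check on R: (78 − 39)/(189 − 39) = 0.26 ✓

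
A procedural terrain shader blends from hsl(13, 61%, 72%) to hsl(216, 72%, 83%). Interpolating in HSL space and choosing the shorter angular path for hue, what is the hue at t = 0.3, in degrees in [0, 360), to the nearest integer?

326

Hue: 216 − 13 = 203°, but |203| > 180 so the shorter arc goes the other way: Δh = 203 − 360 = -157°.
H = 13 + 0.3 × (-157) = -34.1 → -34 → -34 mod 360 = 326°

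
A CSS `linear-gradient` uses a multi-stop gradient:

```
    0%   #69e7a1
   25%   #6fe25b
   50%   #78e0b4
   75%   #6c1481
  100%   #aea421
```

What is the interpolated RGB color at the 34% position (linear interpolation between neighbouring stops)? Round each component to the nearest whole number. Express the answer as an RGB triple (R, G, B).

(114, 225, 123)

34% lies between the 25% and 50% stops, so the local fraction is t = (34 − 25)/(50 − 25) = 9/25 ≈ 0.36.
#6fe25b → (111, 226, 91); #78e0b4 → (120, 224, 180).
R = 111 + 0.36 × (120 − 111) = 114.24 → 114
G = 226 + 0.36 × (224 − 226) = 225.28 → 225
B = 91 + 0.36 × (180 − 91) = 123.04 → 123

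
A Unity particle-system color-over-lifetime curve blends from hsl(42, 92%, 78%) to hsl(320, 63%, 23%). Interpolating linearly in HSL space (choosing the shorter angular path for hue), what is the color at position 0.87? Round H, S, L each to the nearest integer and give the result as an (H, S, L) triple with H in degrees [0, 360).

Hue: 320 − 42 = 278°, but |278| > 180 so the shorter arc goes the other way: Δh = 278 − 360 = -82°.
H = 42 + 0.87 × (-82) = -29.34 → -29 → -29 mod 360 = 331°
S = 92 + 0.87 × (63 − 92) = 66.77 → 67%
L = 78 + 0.87 × (23 − 78) = 30.15 → 30%

(331, 67, 30)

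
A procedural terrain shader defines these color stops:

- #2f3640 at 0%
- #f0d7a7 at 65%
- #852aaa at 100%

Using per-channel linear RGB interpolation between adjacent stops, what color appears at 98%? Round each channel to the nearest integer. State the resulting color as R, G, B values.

(139, 52, 170)

98% lies between the 65% and 100% stops, so the local fraction is t = (98 − 65)/(100 − 65) = 33/35 ≈ 0.9429.
#f0d7a7 → (240, 215, 167); #852aaa → (133, 42, 170).
R = 240 + 0.9429 × (133 − 240) = 139.11 → 139
G = 215 + 0.9429 × (42 − 215) = 51.878 → 52
B = 167 + 0.9429 × (170 − 167) = 169.829 → 170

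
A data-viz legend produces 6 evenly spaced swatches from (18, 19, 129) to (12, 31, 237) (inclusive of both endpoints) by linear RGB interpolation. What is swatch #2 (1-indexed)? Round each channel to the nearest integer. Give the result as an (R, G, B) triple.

(17, 21, 151)

With 6 swatches and endpoints inclusive, swatch 2 sits at t = (2 − 1)/(6 − 1) = 1/5 ≈ 0.2.
R = 18 + 0.2 × (12 − 18) = 16.8 → 17
G = 19 + 0.2 × (31 − 19) = 21.4 → 21
B = 129 + 0.2 × (237 − 129) = 150.6 → 151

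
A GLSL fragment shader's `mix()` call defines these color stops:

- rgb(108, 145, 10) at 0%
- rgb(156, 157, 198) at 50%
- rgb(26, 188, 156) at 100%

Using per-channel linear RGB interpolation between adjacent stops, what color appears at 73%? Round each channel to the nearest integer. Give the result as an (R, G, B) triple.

(96, 171, 179)

73% lies between the 50% and 100% stops, so the local fraction is t = (73 − 50)/(100 − 50) = 23/50 ≈ 0.46.
R = 156 + 0.46 × (26 − 156) = 96.2 → 96
G = 157 + 0.46 × (188 − 157) = 171.26 → 171
B = 198 + 0.46 × (156 − 198) = 178.68 → 179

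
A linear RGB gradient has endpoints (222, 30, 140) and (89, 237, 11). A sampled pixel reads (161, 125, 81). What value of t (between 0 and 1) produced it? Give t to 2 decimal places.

0.46

Invert the lerp on the G channel (largest span, 207): t = (125 − 30) / (237 − 30) = 95/207 = 0.45894.
Check on R: (161 − 222)/(89 − 222) = 0.4586 ✓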